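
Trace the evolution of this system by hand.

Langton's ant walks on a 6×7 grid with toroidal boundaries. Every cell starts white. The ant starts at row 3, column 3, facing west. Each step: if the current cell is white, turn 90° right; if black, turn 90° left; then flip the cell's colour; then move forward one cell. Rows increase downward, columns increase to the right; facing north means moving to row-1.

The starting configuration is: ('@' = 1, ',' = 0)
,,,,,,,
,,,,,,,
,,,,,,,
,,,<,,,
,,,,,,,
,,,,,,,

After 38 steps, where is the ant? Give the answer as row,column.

gen 0: ,,,,,,,
,,,,,,,
,,,,,,,
,,,<,,,
,,,,,,,
,,,,,,,
gen 1: ,,,,,,,
,,,,,,,
,,,^,,,
,,,@,,,
,,,,,,,
,,,,,,,
gen 2: ,,,,,,,
,,,,,,,
,,,@>,,
,,,@,,,
,,,,,,,
,,,,,,,
gen 3: ,,,,,,,
,,,,,,,
,,,@@,,
,,,@v,,
,,,,,,,
,,,,,,,
gen 4: ,,,,,,,
,,,,,,,
,,,@@,,
,,,<@,,
,,,,,,,
,,,,,,,
gen 5: ,,,,,,,
,,,,,,,
,,,@@,,
,,,,@,,
,,,v,,,
,,,,,,,
gen 6: ,,,,,,,
,,,,,,,
,,,@@,,
,,,,@,,
,,<@,,,
,,,,,,,
gen 7: ,,,,,,,
,,,,,,,
,,,@@,,
,,^,@,,
,,@@,,,
,,,,,,,
gen 8: ,,,,,,,
,,,,,,,
,,,@@,,
,,@>@,,
,,@@,,,
,,,,,,,
gen 9: ,,,,,,,
,,,,,,,
,,,@@,,
,,@@@,,
,,@v,,,
,,,,,,,
gen 10: ,,,,,,,
,,,,,,,
,,,@@,,
,,@@@,,
,,@,>,,
,,,,,,,
gen 11: ,,,,,,,
,,,,,,,
,,,@@,,
,,@@@,,
,,@,@,,
,,,,v,,
gen 12: ,,,,,,,
,,,,,,,
,,,@@,,
,,@@@,,
,,@,@,,
,,,<@,,
gen 13: ,,,,,,,
,,,,,,,
,,,@@,,
,,@@@,,
,,@^@,,
,,,@@,,
gen 14: ,,,,,,,
,,,,,,,
,,,@@,,
,,@@@,,
,,@@>,,
,,,@@,,
gen 15: ,,,,,,,
,,,,,,,
,,,@@,,
,,@@^,,
,,@@,,,
,,,@@,,
gen 16: ,,,,,,,
,,,,,,,
,,,@@,,
,,@<,,,
,,@@,,,
,,,@@,,
gen 17: ,,,,,,,
,,,,,,,
,,,@@,,
,,@,,,,
,,@v,,,
,,,@@,,
gen 18: ,,,,,,,
,,,,,,,
,,,@@,,
,,@,,,,
,,@,>,,
,,,@@,,
gen 19: ,,,,,,,
,,,,,,,
,,,@@,,
,,@,,,,
,,@,@,,
,,,@v,,
gen 20: ,,,,,,,
,,,,,,,
,,,@@,,
,,@,,,,
,,@,@,,
,,,@,>,
gen 21: ,,,,,v,
,,,,,,,
,,,@@,,
,,@,,,,
,,@,@,,
,,,@,@,
gen 22: ,,,,<@,
,,,,,,,
,,,@@,,
,,@,,,,
,,@,@,,
,,,@,@,
gen 23: ,,,,@@,
,,,,,,,
,,,@@,,
,,@,,,,
,,@,@,,
,,,@^@,
gen 24: ,,,,@@,
,,,,,,,
,,,@@,,
,,@,,,,
,,@,@,,
,,,@@>,
gen 25: ,,,,@@,
,,,,,,,
,,,@@,,
,,@,,,,
,,@,@^,
,,,@@,,
gen 26: ,,,,@@,
,,,,,,,
,,,@@,,
,,@,,,,
,,@,@@>
,,,@@,,
gen 27: ,,,,@@,
,,,,,,,
,,,@@,,
,,@,,,,
,,@,@@@
,,,@@,v
gen 28: ,,,,@@,
,,,,,,,
,,,@@,,
,,@,,,,
,,@,@@@
,,,@@<@
gen 29: ,,,,@@,
,,,,,,,
,,,@@,,
,,@,,,,
,,@,@^@
,,,@@@@
gen 30: ,,,,@@,
,,,,,,,
,,,@@,,
,,@,,,,
,,@,<,@
,,,@@@@
gen 31: ,,,,@@,
,,,,,,,
,,,@@,,
,,@,,,,
,,@,,,@
,,,@v@@
gen 32: ,,,,@@,
,,,,,,,
,,,@@,,
,,@,,,,
,,@,,,@
,,,@,>@
gen 33: ,,,,@@,
,,,,,,,
,,,@@,,
,,@,,,,
,,@,,^@
,,,@,,@
gen 34: ,,,,@@,
,,,,,,,
,,,@@,,
,,@,,,,
,,@,,@>
,,,@,,@
gen 35: ,,,,@@,
,,,,,,,
,,,@@,,
,,@,,,^
,,@,,@,
,,,@,,@
gen 36: ,,,,@@,
,,,,,,,
,,,@@,,
>,@,,,@
,,@,,@,
,,,@,,@
gen 37: ,,,,@@,
,,,,,,,
,,,@@,,
@,@,,,@
v,@,,@,
,,,@,,@
gen 38: ,,,,@@,
,,,,,,,
,,,@@,,
@,@,,,@
@,@,,@<
,,,@,,@

4,6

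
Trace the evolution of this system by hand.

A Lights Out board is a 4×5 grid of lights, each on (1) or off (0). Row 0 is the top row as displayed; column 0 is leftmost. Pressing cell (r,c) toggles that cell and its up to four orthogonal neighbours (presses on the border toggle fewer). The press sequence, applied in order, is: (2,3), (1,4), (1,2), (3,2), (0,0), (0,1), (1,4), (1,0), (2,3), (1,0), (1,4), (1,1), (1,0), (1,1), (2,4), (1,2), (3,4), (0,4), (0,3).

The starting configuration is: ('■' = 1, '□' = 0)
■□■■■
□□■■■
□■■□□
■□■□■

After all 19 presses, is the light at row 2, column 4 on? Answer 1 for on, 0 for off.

1

0) ■□■■■
□□■■■
□■■□□
■□■□■
1) ■□■■■
□□■□■
□■□■■
■□■■■
2) ■□■■□
□□■■□
□■□■□
■□■■■
3) ■□□■□
□■□□□
□■■■□
■□■■■
4) ■□□■□
□■□□□
□■□■□
■■□□■
5) □■□■□
■■□□□
□■□■□
■■□□■
6) ■□■■□
■□□□□
□■□■□
■■□□■
7) ■□■■■
■□□■■
□■□■■
■■□□■
8) □□■■■
□■□■■
■■□■■
■■□□■
9) □□■■■
□■□□■
■■■□□
■■□■■
10) ■□■■■
■□□□■
□■■□□
■■□■■
11) ■□■■□
■□□■□
□■■□■
■■□■■
12) ■■■■□
□■■■□
□□■□■
■■□■■
13) □■■■□
■□■■□
■□■□■
■■□■■
14) □□■■□
□■□■□
■■■□■
■■□■■
15) □□■■□
□■□■■
■■■■□
■■□■□
16) □□□■□
□□■□■
■■□■□
■■□■□
17) □□□■□
□□■□■
■■□■■
■■□□■
18) □□□□■
□□■□□
■■□■■
■■□□■
19) □□■■□
□□■■□
■■□■■
■■□□■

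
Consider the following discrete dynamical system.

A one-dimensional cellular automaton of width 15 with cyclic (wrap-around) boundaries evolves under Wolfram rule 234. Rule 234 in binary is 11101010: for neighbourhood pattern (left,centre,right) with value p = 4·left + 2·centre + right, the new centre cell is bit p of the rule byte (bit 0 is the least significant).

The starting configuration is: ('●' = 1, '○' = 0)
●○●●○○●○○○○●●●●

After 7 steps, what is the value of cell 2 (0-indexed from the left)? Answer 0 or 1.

1

[0] ●○●●○○●○○○○●●●●
[1] ●●●●○●○○○○●●●●●
[2] ●●●●●○○○○●●●●●●
[3] ●●●●●○○○●●●●●●●
[4] ●●●●●○○●●●●●●●●
[5] ●●●●●○●●●●●●●●●
[6] ●●●●●●●●●●●●●●●
[7] ●●●●●●●●●●●●●●●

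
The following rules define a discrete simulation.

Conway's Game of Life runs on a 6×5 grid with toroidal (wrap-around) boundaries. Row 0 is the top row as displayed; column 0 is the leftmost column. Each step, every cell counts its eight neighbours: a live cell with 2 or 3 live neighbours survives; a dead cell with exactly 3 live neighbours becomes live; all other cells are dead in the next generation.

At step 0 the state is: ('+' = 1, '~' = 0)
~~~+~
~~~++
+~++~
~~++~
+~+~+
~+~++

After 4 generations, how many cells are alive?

[0] ~~~+~
~~~++
+~++~
~~++~
+~+~+
~+~++
[1] +~~~~
~~~~~
~+~~~
+~~~~
+~~~~
~+~~~
[2] ~~~~~
~~~~~
~~~~~
++~~~
++~~~
++~~~
[3] ~~~~~
~~~~~
~~~~~
++~~~
~~+~+
++~~~
[4] ~~~~~
~~~~~
~~~~~
++~~~
~~+~+
++~~~

6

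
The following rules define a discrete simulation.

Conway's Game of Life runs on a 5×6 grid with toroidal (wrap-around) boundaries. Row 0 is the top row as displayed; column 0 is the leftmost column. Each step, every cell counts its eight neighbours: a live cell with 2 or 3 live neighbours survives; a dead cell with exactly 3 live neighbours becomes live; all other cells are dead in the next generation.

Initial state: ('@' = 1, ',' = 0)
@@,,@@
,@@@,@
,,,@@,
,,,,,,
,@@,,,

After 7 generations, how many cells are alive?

2

step 0: @@,,@@
,@@@,@
,,,@@,
,,,,,,
,@@,,,
step 1: ,,,,@@
,@,,,,
,,,@@,
,,@@,,
,@@,,@
step 2: ,@@,@@
,,,@,@
,,,@@,
,@,,,,
@@@,,@
step 3: ,,,,,,
@,,,,@
,,@@@,
,@,@@@
,,,@@@
step 4: @,,,,,
,,,@@@
,@@,,,
@,,,,,
@,@@,@
step 5: @@@,,,
@@@@@@
@@@@@@
@,,@,@
@,,,,@
step 6: ,,,,,,
,,,,,,
,,,,,,
,,,@,,
,,@,@,
step 7: ,,,,,,
,,,,,,
,,,,,,
,,,@,,
,,,@,,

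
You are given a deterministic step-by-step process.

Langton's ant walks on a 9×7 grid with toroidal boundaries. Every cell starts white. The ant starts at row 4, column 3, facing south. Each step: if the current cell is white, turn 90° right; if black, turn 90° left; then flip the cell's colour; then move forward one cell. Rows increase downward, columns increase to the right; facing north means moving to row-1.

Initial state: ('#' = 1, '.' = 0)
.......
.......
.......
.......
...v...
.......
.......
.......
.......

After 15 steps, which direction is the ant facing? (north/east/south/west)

k=0  .......
.......
.......
.......
...v...
.......
.......
.......
.......
k=1  .......
.......
.......
.......
..<#...
.......
.......
.......
.......
k=2  .......
.......
.......
..^....
..##...
.......
.......
.......
.......
k=3  .......
.......
.......
..#>...
..##...
.......
.......
.......
.......
k=4  .......
.......
.......
..##...
..#v...
.......
.......
.......
.......
k=5  .......
.......
.......
..##...
..#.>..
.......
.......
.......
.......
k=6  .......
.......
.......
..##...
..#.#..
....v..
.......
.......
.......
k=7  .......
.......
.......
..##...
..#.#..
...<#..
.......
.......
.......
k=8  .......
.......
.......
..##...
..#^#..
...##..
.......
.......
.......
k=9  .......
.......
.......
..##...
..##>..
...##..
.......
.......
.......
k=10  .......
.......
.......
..##^..
..##...
...##..
.......
.......
.......
k=11  .......
.......
.......
..###>.
..##...
...##..
.......
.......
.......
k=12  .......
.......
.......
..####.
..##.v.
...##..
.......
.......
.......
k=13  .......
.......
.......
..####.
..##<#.
...##..
.......
.......
.......
k=14  .......
.......
.......
..##^#.
..####.
...##..
.......
.......
.......
k=15  .......
.......
.......
..#<.#.
..####.
...##..
.......
.......
.......

west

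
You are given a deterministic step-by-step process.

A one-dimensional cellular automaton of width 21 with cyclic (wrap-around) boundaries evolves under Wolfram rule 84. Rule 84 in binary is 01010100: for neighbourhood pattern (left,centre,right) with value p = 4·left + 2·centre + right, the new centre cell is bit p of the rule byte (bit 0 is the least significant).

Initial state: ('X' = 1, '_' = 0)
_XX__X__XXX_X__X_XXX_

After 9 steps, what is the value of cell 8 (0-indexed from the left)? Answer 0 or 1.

k=0  _XX__X__XXX_X__X_XXX_
k=1  __XX_XX___X_XX_X___XX
k=2  X__X__XX__X__X_XX___X
k=3  XX_XX__XX_XX_X__XX___
k=4  _X__XX__X__X_XX__XX__
k=5  _XX__XX_XX_X__XX__XX_
k=6  __XX__X__X_XX__XX__XX
k=7  X__XX_XX_X__XX__XX__X
k=8  XX__X__X_XX__XX__XX__
k=9  _XX_XX_X__XX__XX__XX_

0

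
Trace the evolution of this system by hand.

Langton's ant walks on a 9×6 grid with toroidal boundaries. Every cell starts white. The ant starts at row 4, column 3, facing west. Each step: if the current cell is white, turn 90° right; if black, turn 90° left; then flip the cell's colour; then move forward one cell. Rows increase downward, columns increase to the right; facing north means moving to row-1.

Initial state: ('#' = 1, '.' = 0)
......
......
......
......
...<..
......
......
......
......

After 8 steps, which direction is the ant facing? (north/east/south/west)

[0] ......
......
......
......
...<..
......
......
......
......
[1] ......
......
......
...^..
...#..
......
......
......
......
[2] ......
......
......
...#>.
...#..
......
......
......
......
[3] ......
......
......
...##.
...#v.
......
......
......
......
[4] ......
......
......
...##.
...<#.
......
......
......
......
[5] ......
......
......
...##.
....#.
...v..
......
......
......
[6] ......
......
......
...##.
....#.
..<#..
......
......
......
[7] ......
......
......
...##.
..^.#.
..##..
......
......
......
[8] ......
......
......
...##.
..#>#.
..##..
......
......
......

east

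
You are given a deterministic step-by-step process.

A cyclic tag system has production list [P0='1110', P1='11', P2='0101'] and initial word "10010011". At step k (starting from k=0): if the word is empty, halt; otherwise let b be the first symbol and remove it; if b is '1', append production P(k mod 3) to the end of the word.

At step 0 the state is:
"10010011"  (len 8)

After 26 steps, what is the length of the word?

[0] "10010011"  (len 8)
[1] "00100111110"  (len 11)
[2] "0100111110"  (len 10)
[3] "100111110"  (len 9)
[4] "001111101110"  (len 12)
[5] "01111101110"  (len 11)
[6] "1111101110"  (len 10)
[7] "1111011101110"  (len 13)
[8] "11101110111011"  (len 14)
[9] "11011101110110101"  (len 17)
[10] "10111011101101011110"  (len 20)
[11] "011101110110101111011"  (len 21)
[12] "11101110110101111011"  (len 20)
[13] "11011101101011110111110"  (len 23)
[14] "101110110101111011111011"  (len 24)
[15] "011101101011110111110110101"  (len 27)
[16] "11101101011110111110110101"  (len 26)
[17] "110110101111011111011010111"  (len 27)
[18] "101101011110111110110101110101"  (len 30)
[19] "011010111101111101101011101011110"  (len 33)
[20] "11010111101111101101011101011110"  (len 32)
[21] "10101111011111011010111010111100101"  (len 35)
[22] "01011110111110110101110101111001011110"  (len 38)
[23] "1011110111110110101110101111001011110"  (len 37)
[24] "0111101111101101011101011110010111100101"  (len 40)
[25] "111101111101101011101011110010111100101"  (len 39)
[26] "1110111110110101110101111001011110010111"  (len 40)

40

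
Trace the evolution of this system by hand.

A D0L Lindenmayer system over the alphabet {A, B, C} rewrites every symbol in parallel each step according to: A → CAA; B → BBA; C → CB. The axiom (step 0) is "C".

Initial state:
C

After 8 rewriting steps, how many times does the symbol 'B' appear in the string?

0) C
1) CB
2) CBBBA
3) CBBBABBABBACAA
4) CBBBABBABBACAABBABBACAABBABBACAACBCAACAA
5) CBBBABBABBACAABBABBACAABBABBACAACBCAACAABBABBACAABBABBACAACBCAACAABBABBACAABBABBACAACBCAACAACBBBACBCAACAACBCAACAA
6) CBBBABBABBACAABBABBACAABBABBACAACBCAACAABBABBACAABBABBACAA…AACBBBABBABBACAACBBBACBCAACAACBCAACAACBBBACBCAACAACBCAACAA  (len 315)
7) CBBBABBABBACAABBABBACAABBABBACAACBCAACAABBABBACAABBABBACAA…AACBBBABBABBACAACBBBACBCAACAACBCAACAACBBBACBCAACAACBCAACAA  (len 871)
8) CBBBABBABBACAABBABBACAABBABBACAACBCAACAABBABBACAABBABBACAA…AACBBBABBABBACAACBBBACBCAACAACBCAACAACBBBACBCAACAACBCAACAA  (len 2400)

769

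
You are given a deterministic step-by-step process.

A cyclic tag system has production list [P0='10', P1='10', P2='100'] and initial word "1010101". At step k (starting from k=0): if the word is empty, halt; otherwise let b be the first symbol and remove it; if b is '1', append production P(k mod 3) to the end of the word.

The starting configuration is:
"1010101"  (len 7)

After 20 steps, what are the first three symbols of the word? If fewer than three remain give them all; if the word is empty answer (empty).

101

0) "1010101"  (len 7)
1) "01010110"  (len 8)
2) "1010110"  (len 7)
3) "010110100"  (len 9)
4) "10110100"  (len 8)
5) "011010010"  (len 9)
6) "11010010"  (len 8)
7) "101001010"  (len 9)
8) "0100101010"  (len 10)
9) "100101010"  (len 9)
10) "0010101010"  (len 10)
11) "010101010"  (len 9)
12) "10101010"  (len 8)
13) "010101010"  (len 9)
14) "10101010"  (len 8)
15) "0101010100"  (len 10)
16) "101010100"  (len 9)
17) "0101010010"  (len 10)
18) "101010010"  (len 9)
19) "0101001010"  (len 10)
20) "101001010"  (len 9)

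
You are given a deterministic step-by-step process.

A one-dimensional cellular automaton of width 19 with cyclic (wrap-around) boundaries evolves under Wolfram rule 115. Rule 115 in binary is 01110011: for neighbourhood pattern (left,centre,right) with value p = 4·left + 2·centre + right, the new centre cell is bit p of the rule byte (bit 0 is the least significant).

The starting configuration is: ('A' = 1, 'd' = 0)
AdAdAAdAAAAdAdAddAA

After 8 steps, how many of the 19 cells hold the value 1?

13

[0] AdAdAAdAAAAdAdAddAA
[1] AAdAdAAdddAAdAdAAdd
[2] dAAdAdAAAAdAAdAdAAA
[3] AdAAdAdddAAdAAdAddA
[4] AAdAAdAAAdAAdAAdAAd
[5] dAAdAAddAAdAAdAAdAA
[6] AdAAdAAAdAAdAAdAAdA
[7] AAdAAddAAdAAdAAdAAd
[8] dAAdAAAdAAdAAdAAdAA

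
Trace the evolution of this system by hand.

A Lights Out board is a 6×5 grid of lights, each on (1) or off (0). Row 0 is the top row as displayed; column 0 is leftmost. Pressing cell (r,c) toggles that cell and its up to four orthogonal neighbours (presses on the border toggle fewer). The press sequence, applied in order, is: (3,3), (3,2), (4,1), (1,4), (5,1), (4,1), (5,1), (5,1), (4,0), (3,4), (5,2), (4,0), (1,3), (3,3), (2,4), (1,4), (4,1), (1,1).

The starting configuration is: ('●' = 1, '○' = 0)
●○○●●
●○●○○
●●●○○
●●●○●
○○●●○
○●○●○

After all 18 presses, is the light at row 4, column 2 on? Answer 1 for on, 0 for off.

0

0) ●○○●●
●○●○○
●●●○○
●●●○●
○○●●○
○●○●○
1) ●○○●●
●○●○○
●●●●○
●●○●○
○○●○○
○●○●○
2) ●○○●●
●○●○○
●●○●○
●○●○○
○○○○○
○●○●○
3) ●○○●●
●○●○○
●●○●○
●●●○○
●●●○○
○○○●○
4) ●○○●○
●○●●●
●●○●●
●●●○○
●●●○○
○○○●○
5) ●○○●○
●○●●●
●●○●●
●●●○○
●○●○○
●●●●○
6) ●○○●○
●○●●●
●●○●●
●○●○○
○●○○○
●○●●○
7) ●○○●○
●○●●●
●●○●●
●○●○○
○○○○○
○●○●○
8) ●○○●○
●○●●●
●●○●●
●○●○○
○●○○○
●○●●○
9) ●○○●○
●○●●●
●●○●●
○○●○○
●○○○○
○○●●○
10) ●○○●○
●○●●●
●●○●○
○○●●●
●○○○●
○○●●○
11) ●○○●○
●○●●●
●●○●○
○○●●●
●○●○●
○●○○○
12) ●○○●○
●○●●●
●●○●○
●○●●●
○●●○●
●●○○○
13) ●○○○○
●○○○○
●●○○○
●○●●●
○●●○●
●●○○○
14) ●○○○○
●○○○○
●●○●○
●○○○○
○●●●●
●●○○○
15) ●○○○○
●○○○●
●●○○●
●○○○●
○●●●●
●●○○○
16) ●○○○●
●○○●○
●●○○○
●○○○●
○●●●●
●●○○○
17) ●○○○●
●○○●○
●●○○○
●●○○●
●○○●●
●○○○○
18) ●●○○●
○●●●○
●○○○○
●●○○●
●○○●●
●○○○○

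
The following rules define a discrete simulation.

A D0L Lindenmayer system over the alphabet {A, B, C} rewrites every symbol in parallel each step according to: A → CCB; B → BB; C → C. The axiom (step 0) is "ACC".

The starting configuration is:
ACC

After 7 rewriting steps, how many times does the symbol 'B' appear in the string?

64

[0] ACC
[1] CCBCC
[2] CCBBCC
[3] CCBBBBCC
[4] CCBBBBBBBBCC
[5] CCBBBBBBBBBBBBBBBBCC
[6] CCBBBBBBBBBBBBBBBBBBBBBBBBBBBBBBBBCC
[7] CCBBBBBBBBBBBBBBBBBBBBBBBBBBBBBBBBBBBBBBBBBBBBBBBBBBBBBBBBBBBBBBBBCC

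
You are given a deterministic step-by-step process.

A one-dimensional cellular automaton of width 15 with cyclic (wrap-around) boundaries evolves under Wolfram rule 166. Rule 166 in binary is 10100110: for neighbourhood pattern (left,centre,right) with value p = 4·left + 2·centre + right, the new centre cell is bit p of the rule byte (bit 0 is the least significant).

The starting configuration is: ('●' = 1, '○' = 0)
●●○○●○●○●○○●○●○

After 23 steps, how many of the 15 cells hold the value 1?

step 0: ●●○○●○●○●○○●○●○
step 1: ○○○●●●●●●○●●●●●
step 2: ○○●○●●●●○●○●●●○
step 3: ○●●●○●●○●●●○●○○
step 4: ●○●○●○○●○●○●●○○
step 5: ●●●●●○●●●●●○○○●
step 6: ●●●●○●○●●●○○○●○
step 7: ○●●○●●●○●○○○●●●
step 8: ●○○●○●○●●○○●○●○
step 9: ●○●●●●●○○○●●●●●
step 10: ○●○●●●○○○●○●●●●
step 11: ●●●○●○○○●●●○●●○
step 12: ○●○●●○○●○●○●○○●
step 13: ●●●○○○●●●●●●○●●
step 14: ●●○○○●○●●●●○●○●
step 15: ●○○○●●●○●●○●●●○
step 16: ●○○●○●○●○○●○●○●
step 17: ○○●●●●●●○●●●●●○
step 18: ○●○●●●●○●○●●●○○
step 19: ●●●○●●○●●●○●○○○
step 20: ○●○●○○●○●○●●○○●
step 21: ●●●●○●●●●●○○○●●
step 22: ●●●○●○●●●○○○●○●
step 23: ●●○●●●○●○○○●●●○

9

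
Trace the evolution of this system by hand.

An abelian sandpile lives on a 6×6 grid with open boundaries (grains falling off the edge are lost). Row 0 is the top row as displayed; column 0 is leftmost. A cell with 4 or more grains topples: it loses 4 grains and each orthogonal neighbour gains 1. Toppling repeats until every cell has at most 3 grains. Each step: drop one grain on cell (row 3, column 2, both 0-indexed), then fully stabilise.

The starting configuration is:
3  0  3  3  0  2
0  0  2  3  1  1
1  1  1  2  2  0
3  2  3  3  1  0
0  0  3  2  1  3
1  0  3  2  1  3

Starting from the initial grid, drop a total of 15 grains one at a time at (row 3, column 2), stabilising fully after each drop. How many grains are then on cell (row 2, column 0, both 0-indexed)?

[0] 3  0  3  3  0  2
0  0  2  3  1  1
1  1  1  2  2  0
3  2  3  3  1  0
0  0  3  2  1  3
1  0  3  2  1  3
[1] 3  0  3  3  0  2
0  0  2  3  1  1
1  1  2  3  2  0
3  3  2  1  2  0
0  1  2  1  2  3
1  1  1  0  2  3
[2] 3  0  3  3  0  2
0  0  2  3  1  1
1  1  2  3  2  0
3  3  3  1  2  0
0  1  2  1  2  3
1  1  1  0  2  3
[3] 3  0  3  3  0  2
0  0  2  3  1  1
2  2  3  3  2  0
0  1  1  2  2  0
1  2  3  1  2  3
1  1  1  0  2  3
[4] 3  0  3  3  0  2
0  0  2  3  1  1
2  2  3  3  2  0
0  1  2  2  2  0
1  2  3  1  2  3
1  1  1  0  2  3
[5] 3  0  3  3  0  2
0  0  2  3  1  1
2  2  3  3  2  0
0  1  3  2  2  0
1  2  3  1  2  3
1  1  1  0  2  3
[6] 3  1  1  1  1  2
0  1  1  2  2  1
2  3  2  2  3  0
0  2  3  0  3  0
1  3  0  3  2  3
1  1  2  0  2  3
[7] 3  1  1  1  1  2
0  1  1  2  2  1
2  3  3  2  3  0
0  3  0  1  3  0
1  3  1  3  2  3
1  1  2  0  2  3
[8] 3  1  1  1  1  2
0  1  1  2  2  1
2  3  3  2  3  0
0  3  1  1  3  0
1  3  1  3  2  3
1  1  2  0  2  3
[9] 3  1  1  1  1  2
0  1  1  2  2  1
2  3  3  2  3  0
0  3  2  1  3  0
1  3  1  3  2  3
1  1  2  0  2  3
[10] 3  1  1  1  1  2
0  1  1  2  2  1
2  3  3  2  3  0
0  3  3  1  3  0
1  3  1  3  2  3
1  1  2  0  2  3
[11] 3  1  1  1  1  2
0  2  2  2  2  1
3  1  1  3  3  0
1  2  2  2  3  0
2  0  3  3  2  3
1  2  2  0  2  3
[12] 3  1  1  1  1  2
0  2  2  2  2  1
3  1  1  3  3  0
1  2  3  2  3  0
2  0  3  3  2  3
1  2  2  0  2  3
[13] 3  1  1  1  1  2
0  2  2  3  3  1
3  1  3  1  1  1
1  3  2  2  2  2
2  1  1  2  2  1
1  2  3  2  0  1
[14] 3  1  1  1  1  2
0  2  2  3  3  1
3  1  3  1  1  1
1  3  3  2  2  2
2  1  1  2  2  1
1  2  3  2  0  1
[15] 3  1  1  1  1  2
0  2  3  3  3  1
3  3  0  2  1  1
2  0  2  3  2  2
2  2  2  2  2  1
1  2  3  2  0  1

3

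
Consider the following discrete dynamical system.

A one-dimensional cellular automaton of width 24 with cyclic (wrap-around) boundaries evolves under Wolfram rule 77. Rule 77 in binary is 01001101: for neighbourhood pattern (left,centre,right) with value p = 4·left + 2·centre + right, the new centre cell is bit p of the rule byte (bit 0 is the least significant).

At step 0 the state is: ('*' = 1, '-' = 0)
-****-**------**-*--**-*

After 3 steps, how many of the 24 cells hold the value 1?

12

gen 0: -****-**------**-*--**-*
gen 1: -*--*-**-****-**-*--**-*
gen 2: -*--*-**-*--*-**-*--**-*
gen 3: -*--*-**-*--*-**-*--**-*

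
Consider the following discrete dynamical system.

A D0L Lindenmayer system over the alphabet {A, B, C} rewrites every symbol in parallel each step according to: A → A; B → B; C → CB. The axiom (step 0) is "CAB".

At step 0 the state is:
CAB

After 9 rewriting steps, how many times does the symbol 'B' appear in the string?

10

t=0: CAB
t=1: CBAB
t=2: CBBAB
t=3: CBBBAB
t=4: CBBBBAB
t=5: CBBBBBAB
t=6: CBBBBBBAB
t=7: CBBBBBBBAB
t=8: CBBBBBBBBAB
t=9: CBBBBBBBBBAB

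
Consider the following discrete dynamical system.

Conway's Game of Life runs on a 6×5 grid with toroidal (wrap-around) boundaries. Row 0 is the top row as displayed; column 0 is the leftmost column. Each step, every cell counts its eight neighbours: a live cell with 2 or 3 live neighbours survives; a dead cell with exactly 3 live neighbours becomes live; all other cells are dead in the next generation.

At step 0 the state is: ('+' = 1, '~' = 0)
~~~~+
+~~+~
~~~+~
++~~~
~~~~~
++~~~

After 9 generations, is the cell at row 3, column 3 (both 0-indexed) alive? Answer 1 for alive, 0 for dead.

0

gen 0: ~~~~+
+~~+~
~~~+~
++~~~
~~~~~
++~~~
gen 1: ~+~~+
~~~+~
+++~~
~~~~~
~~~~~
+~~~~
gen 2: +~~~+
~~~++
~++~~
~+~~~
~~~~~
+~~~~
gen 3: +~~+~
~++++
++++~
~++~~
~~~~~
+~~~+
gen 4: ~~~~~
~~~~~
~~~~~
+~~+~
++~~~
+~~~+
gen 5: ~~~~~
~~~~~
~~~~~
++~~+
~+~~~
++~~+
gen 6: +~~~~
~~~~~
+~~~~
++~~~
~~+~~
++~~~
gen 7: ++~~~
~~~~~
++~~~
++~~~
~~+~~
++~~~
gen 8: ++~~~
~~~~~
++~~~
+~+~~
~~+~~
+~+~~
gen 9: ++~~~
~~~~~
++~~~
+~+~~
~~++~
+~+~~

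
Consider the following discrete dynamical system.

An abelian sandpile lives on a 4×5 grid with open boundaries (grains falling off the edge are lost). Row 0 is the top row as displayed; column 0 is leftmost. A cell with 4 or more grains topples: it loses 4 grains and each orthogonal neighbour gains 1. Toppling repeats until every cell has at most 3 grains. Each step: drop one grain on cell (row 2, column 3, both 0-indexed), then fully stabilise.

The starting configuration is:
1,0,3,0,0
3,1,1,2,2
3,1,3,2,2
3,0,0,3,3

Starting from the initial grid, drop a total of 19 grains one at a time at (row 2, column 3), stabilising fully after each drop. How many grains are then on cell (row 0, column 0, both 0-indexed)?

t=0: 1,0,3,0,0
3,1,1,2,2
3,1,3,2,2
3,0,0,3,3
t=1: 1,0,3,0,0
3,1,1,2,2
3,1,3,3,2
3,0,0,3,3
t=2: 1,0,3,0,0
3,1,2,3,3
3,2,0,3,0
3,0,2,1,1
t=3: 1,0,3,1,1
3,1,3,1,0
3,2,1,1,2
3,0,2,2,1
t=4: 1,0,3,1,1
3,1,3,1,0
3,2,1,2,2
3,0,2,2,1
t=5: 1,0,3,1,1
3,1,3,1,0
3,2,1,3,2
3,0,2,2,1
t=6: 1,0,3,1,1
3,1,3,2,0
3,2,2,0,3
3,0,2,3,1
t=7: 1,0,3,1,1
3,1,3,2,0
3,2,2,1,3
3,0,2,3,1
t=8: 1,0,3,1,1
3,1,3,2,0
3,2,2,2,3
3,0,2,3,1
t=9: 1,0,3,1,1
3,1,3,2,0
3,2,2,3,3
3,0,2,3,1
t=10: 1,0,3,1,1
3,1,3,3,1
3,2,3,2,0
3,0,3,0,3
t=11: 1,0,3,1,1
3,1,3,3,1
3,2,3,3,0
3,0,3,0,3
t=12: 1,1,0,3,1
3,2,2,1,2
3,3,2,2,1
3,1,0,2,3
t=13: 1,1,0,3,1
3,2,2,1,2
3,3,2,3,1
3,1,0,2,3
t=14: 1,1,0,3,1
3,2,2,2,2
3,3,3,0,2
3,1,0,3,3
t=15: 1,1,0,3,1
3,2,2,2,2
3,3,3,1,2
3,1,0,3,3
t=16: 1,1,0,3,1
3,2,2,2,2
3,3,3,2,2
3,1,0,3,3
t=17: 1,1,0,3,1
3,2,2,2,2
3,3,3,3,2
3,1,0,3,3
t=18: 2,2,2,0,3
1,1,1,3,0
2,2,3,0,2
0,3,2,2,1
t=19: 2,2,2,0,3
1,1,1,3,0
2,2,3,1,2
0,3,2,2,1

2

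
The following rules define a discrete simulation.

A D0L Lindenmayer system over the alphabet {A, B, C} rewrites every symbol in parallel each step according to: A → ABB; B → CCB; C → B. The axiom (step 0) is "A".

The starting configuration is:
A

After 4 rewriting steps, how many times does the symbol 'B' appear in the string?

gen 0: A
gen 1: ABB
gen 2: ABBCCBCCB
gen 3: ABBCCBCCBBBCCBBBCCB
gen 4: ABBCCBCCBBBCCBBBCCBCCBCCBBBCCBCCBCCBBBCCB

20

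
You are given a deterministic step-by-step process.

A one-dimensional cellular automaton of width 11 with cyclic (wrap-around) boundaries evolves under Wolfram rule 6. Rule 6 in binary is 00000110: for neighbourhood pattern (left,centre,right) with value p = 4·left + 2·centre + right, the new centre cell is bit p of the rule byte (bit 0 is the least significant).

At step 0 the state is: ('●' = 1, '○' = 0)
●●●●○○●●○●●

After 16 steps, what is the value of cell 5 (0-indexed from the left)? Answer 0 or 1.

k=0  ●●●●○○●●○●●
k=1  ○○○○○●○○○○○
k=2  ○○○○●●○○○○○
k=3  ○○○●○○○○○○○
k=4  ○○●●○○○○○○○
k=5  ○●○○○○○○○○○
k=6  ●●○○○○○○○○○
k=7  ○○○○○○○○○○●
k=8  ○○○○○○○○○●●
k=9  ○○○○○○○○●○○
k=10  ○○○○○○○●●○○
k=11  ○○○○○○●○○○○
k=12  ○○○○○●●○○○○
k=13  ○○○○●○○○○○○
k=14  ○○○●●○○○○○○
k=15  ○○●○○○○○○○○
k=16  ○●●○○○○○○○○

0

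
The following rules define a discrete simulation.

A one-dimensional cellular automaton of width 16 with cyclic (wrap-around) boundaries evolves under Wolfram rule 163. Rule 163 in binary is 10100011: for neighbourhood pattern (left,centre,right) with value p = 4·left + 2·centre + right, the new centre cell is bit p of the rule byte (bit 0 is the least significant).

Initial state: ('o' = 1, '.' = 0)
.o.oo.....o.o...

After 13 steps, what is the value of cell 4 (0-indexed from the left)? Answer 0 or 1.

step 0: .o.oo.....o.o...
step 1: o.o...oooo.o..oo
step 2: .o..oo.oo.o..o.o
step 3: o..o..o..o..o.o.
step 4: ..o..o..o..o.o.o
step 5: .o..o..o..o.o.o.
step 6: o..o..o..o.o.o..
step 7: ..o..o..o.o.o..o
step 8: .o..o..o.o.o..o.
step 9: o..o..o.o.o..o..
step 10: ..o..o.o.o..o..o
step 11: .o..o.o.o..o..o.
step 12: o..o.o.o..o..o..
step 13: ..o.o.o..o..o..o

1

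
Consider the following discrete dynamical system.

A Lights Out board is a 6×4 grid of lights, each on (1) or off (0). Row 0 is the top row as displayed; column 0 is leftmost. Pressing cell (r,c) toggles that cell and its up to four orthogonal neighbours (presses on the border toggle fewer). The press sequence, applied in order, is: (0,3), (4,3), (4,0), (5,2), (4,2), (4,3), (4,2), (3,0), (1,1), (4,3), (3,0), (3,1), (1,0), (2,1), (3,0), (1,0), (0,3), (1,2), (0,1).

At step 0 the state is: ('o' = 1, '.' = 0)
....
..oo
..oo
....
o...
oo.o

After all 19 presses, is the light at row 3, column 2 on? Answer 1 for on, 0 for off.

1

t=0: ....
..oo
..oo
....
o...
oo.o
t=1: ..oo
..o.
..oo
....
o...
oo.o
t=2: ..oo
..o.
..oo
...o
o.oo
oo..
t=3: ..oo
..o.
..oo
o..o
.ooo
.o..
t=4: ..oo
..o.
..oo
o..o
.o.o
..oo
t=5: ..oo
..o.
..oo
o.oo
..o.
...o
t=6: ..oo
..o.
..oo
o.o.
...o
....
t=7: ..oo
..o.
..oo
o...
.oo.
..o.
t=8: ..oo
..o.
o.oo
.o..
ooo.
..o.
t=9: .ooo
oo..
oooo
.o..
ooo.
..o.
t=10: .ooo
oo..
oooo
.o.o
oo.o
..oo
t=11: .ooo
oo..
.ooo
o..o
.o.o
..oo
t=12: .ooo
oo..
..oo
.ooo
...o
..oo
t=13: oooo
....
o.oo
.ooo
...o
..oo
t=14: oooo
.o..
.o.o
..oo
...o
..oo
t=15: oooo
.o..
oo.o
oooo
o..o
..oo
t=16: .ooo
o...
.o.o
oooo
o..o
..oo
t=17: .o..
o..o
.o.o
oooo
o..o
..oo
t=18: .oo.
ooo.
.ooo
oooo
o..o
..oo
t=19: o...
o.o.
.ooo
oooo
o..o
..oo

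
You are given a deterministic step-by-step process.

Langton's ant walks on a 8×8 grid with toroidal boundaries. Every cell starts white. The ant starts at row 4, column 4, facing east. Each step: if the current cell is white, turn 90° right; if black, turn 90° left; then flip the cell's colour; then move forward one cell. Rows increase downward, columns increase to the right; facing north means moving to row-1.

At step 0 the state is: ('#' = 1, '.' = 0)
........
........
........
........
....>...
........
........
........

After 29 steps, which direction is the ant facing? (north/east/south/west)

0) ........
........
........
........
....>...
........
........
........
1) ........
........
........
........
....#...
....v...
........
........
2) ........
........
........
........
....#...
...<#...
........
........
3) ........
........
........
........
...^#...
...##...
........
........
4) ........
........
........
........
...#>...
...##...
........
........
5) ........
........
........
....^...
...#....
...##...
........
........
6) ........
........
........
....#>..
...#....
...##...
........
........
7) ........
........
........
....##..
...#.v..
...##...
........
........
8) ........
........
........
....##..
...#<#..
...##...
........
........
9) ........
........
........
....^#..
...###..
...##...
........
........
10) ........
........
........
...<.#..
...###..
...##...
........
........
11) ........
........
...^....
...#.#..
...###..
...##...
........
........
12) ........
........
...#>...
...#.#..
...###..
...##...
........
........
13) ........
........
...##...
...#v#..
...###..
...##...
........
........
14) ........
........
...##...
...<##..
...###..
...##...
........
........
15) ........
........
...##...
....##..
...v##..
...##...
........
........
16) ........
........
...##...
....##..
....>#..
...##...
........
........
17) ........
........
...##...
....^#..
.....#..
...##...
........
........
18) ........
........
...##...
...<.#..
.....#..
...##...
........
........
19) ........
........
...^#...
...#.#..
.....#..
...##...
........
........
20) ........
........
..<.#...
...#.#..
.....#..
...##...
........
........
21) ........
..^.....
..#.#...
...#.#..
.....#..
...##...
........
........
22) ........
..#>....
..#.#...
...#.#..
.....#..
...##...
........
........
23) ........
..##....
..#v#...
...#.#..
.....#..
...##...
........
........
24) ........
..##....
..<##...
...#.#..
.....#..
...##...
........
........
25) ........
..##....
...##...
..v#.#..
.....#..
...##...
........
........
26) ........
..##....
...##...
.<##.#..
.....#..
...##...
........
........
27) ........
..##....
.^.##...
.###.#..
.....#..
...##...
........
........
28) ........
..##....
.#>##...
.###.#..
.....#..
...##...
........
........
29) ........
..##....
.####...
.#v#.#..
.....#..
...##...
........
........

south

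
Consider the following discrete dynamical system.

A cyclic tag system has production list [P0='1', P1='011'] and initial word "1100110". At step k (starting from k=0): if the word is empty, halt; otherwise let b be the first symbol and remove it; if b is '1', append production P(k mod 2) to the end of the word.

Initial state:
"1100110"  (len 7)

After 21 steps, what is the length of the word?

16

k=0  "1100110"  (len 7)
k=1  "1001101"  (len 7)
k=2  "001101011"  (len 9)
k=3  "01101011"  (len 8)
k=4  "1101011"  (len 7)
k=5  "1010111"  (len 7)
k=6  "010111011"  (len 9)
k=7  "10111011"  (len 8)
k=8  "0111011011"  (len 10)
k=9  "111011011"  (len 9)
k=10  "11011011011"  (len 11)
k=11  "10110110111"  (len 11)
k=12  "0110110111011"  (len 13)
k=13  "110110111011"  (len 12)
k=14  "10110111011011"  (len 14)
k=15  "01101110110111"  (len 14)
k=16  "1101110110111"  (len 13)
k=17  "1011101101111"  (len 13)
k=18  "011101101111011"  (len 15)
k=19  "11101101111011"  (len 14)
k=20  "1101101111011011"  (len 16)
k=21  "1011011110110111"  (len 16)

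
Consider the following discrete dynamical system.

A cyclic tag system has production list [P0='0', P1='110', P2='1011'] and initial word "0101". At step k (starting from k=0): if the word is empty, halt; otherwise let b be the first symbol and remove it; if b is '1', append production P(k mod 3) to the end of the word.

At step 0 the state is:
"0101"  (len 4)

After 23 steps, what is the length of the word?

0) "0101"  (len 4)
1) "101"  (len 3)
2) "01110"  (len 5)
3) "1110"  (len 4)
4) "1100"  (len 4)
5) "100110"  (len 6)
6) "001101011"  (len 9)
7) "01101011"  (len 8)
8) "1101011"  (len 7)
9) "1010111011"  (len 10)
10) "0101110110"  (len 10)
11) "101110110"  (len 9)
12) "011101101011"  (len 12)
13) "11101101011"  (len 11)
14) "1101101011110"  (len 13)
15) "1011010111101011"  (len 16)
16) "0110101111010110"  (len 16)
17) "110101111010110"  (len 15)
18) "101011110101101011"  (len 18)
19) "010111101011010110"  (len 18)
20) "10111101011010110"  (len 17)
21) "01111010110101101011"  (len 20)
22) "1111010110101101011"  (len 19)
23) "111010110101101011110"  (len 21)

21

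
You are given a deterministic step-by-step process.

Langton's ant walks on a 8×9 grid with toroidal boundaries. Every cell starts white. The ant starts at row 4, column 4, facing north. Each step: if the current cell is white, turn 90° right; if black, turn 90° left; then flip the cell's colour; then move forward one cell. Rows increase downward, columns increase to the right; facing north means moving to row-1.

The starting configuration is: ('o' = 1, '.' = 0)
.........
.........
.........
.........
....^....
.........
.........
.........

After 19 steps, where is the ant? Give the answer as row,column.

gen 0: .........
.........
.........
.........
....^....
.........
.........
.........
gen 1: .........
.........
.........
.........
....o>...
.........
.........
.........
gen 2: .........
.........
.........
.........
....oo...
.....v...
.........
.........
gen 3: .........
.........
.........
.........
....oo...
....<o...
.........
.........
gen 4: .........
.........
.........
.........
....^o...
....oo...
.........
.........
gen 5: .........
.........
.........
.........
...<.o...
....oo...
.........
.........
gen 6: .........
.........
.........
...^.....
...o.o...
....oo...
.........
.........
gen 7: .........
.........
.........
...o>....
...o.o...
....oo...
.........
.........
gen 8: .........
.........
.........
...oo....
...ovo...
....oo...
.........
.........
gen 9: .........
.........
.........
...oo....
...<oo...
....oo...
.........
.........
gen 10: .........
.........
.........
...oo....
....oo...
...voo...
.........
.........
gen 11: .........
.........
.........
...oo....
....oo...
..<ooo...
.........
.........
gen 12: .........
.........
.........
...oo....
..^.oo...
..oooo...
.........
.........
gen 13: .........
.........
.........
...oo....
..o>oo...
..oooo...
.........
.........
gen 14: .........
.........
.........
...oo....
..oooo...
..ovoo...
.........
.........
gen 15: .........
.........
.........
...oo....
..oooo...
..o.>o...
.........
.........
gen 16: .........
.........
.........
...oo....
..oo^o...
..o..o...
.........
.........
gen 17: .........
.........
.........
...oo....
..o<.o...
..o..o...
.........
.........
gen 18: .........
.........
.........
...oo....
..o..o...
..ov.o...
.........
.........
gen 19: .........
.........
.........
...oo....
..o..o...
..<o.o...
.........
.........

5,2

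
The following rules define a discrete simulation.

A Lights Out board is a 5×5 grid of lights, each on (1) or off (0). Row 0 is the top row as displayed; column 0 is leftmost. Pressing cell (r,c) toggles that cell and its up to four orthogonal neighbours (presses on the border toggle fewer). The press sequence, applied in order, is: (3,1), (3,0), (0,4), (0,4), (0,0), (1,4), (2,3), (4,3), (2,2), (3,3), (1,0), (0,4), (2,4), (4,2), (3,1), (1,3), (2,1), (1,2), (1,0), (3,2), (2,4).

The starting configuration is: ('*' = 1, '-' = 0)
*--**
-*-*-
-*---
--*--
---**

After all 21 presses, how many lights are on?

18

gen 0: *--**
-*-*-
-*---
--*--
---**
gen 1: *--**
-*-*-
-----
**---
-*-**
gen 2: *--**
-*-*-
*----
-----
**-**
gen 3: *----
-*-**
*----
-----
**-**
gen 4: *--**
-*-*-
*----
-----
**-**
gen 5: -*-**
**-*-
*----
-----
**-**
gen 6: -*-*-
**--*
*---*
-----
**-**
gen 7: -*-*-
**-**
*-**-
---*-
**-**
gen 8: -*-*-
**-**
*-**-
-----
***--
gen 9: -*-*-
*****
**---
--*--
***--
gen 10: -*-*-
*****
**-*-
---**
****-
gen 11: **-*-
--***
-*-*-
---**
****-
gen 12: **--*
--**-
-*-*-
---**
****-
gen 13: **--*
--***
-*--*
---*-
****-
gen 14: **--*
--***
-*--*
--**-
*----
gen 15: **--*
--***
----*
**-*-
**---
gen 16: **-**
-----
---**
**-*-
**---
gen 17: **-**
-*---
*****
*--*-
**---
gen 18: *****
--**-
**-**
*--*-
**---
gen 19: -****
****-
-*-**
*--*-
**---
gen 20: -****
****-
-****
***--
***--
gen 21: -****
*****
-**--
***-*
***--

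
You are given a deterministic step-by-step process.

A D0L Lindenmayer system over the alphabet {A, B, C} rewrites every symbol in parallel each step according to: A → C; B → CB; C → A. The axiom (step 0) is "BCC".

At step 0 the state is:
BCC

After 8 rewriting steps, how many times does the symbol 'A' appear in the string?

[0] BCC
[1] CBAA
[2] ACBCC
[3] CACBAA
[4] ACACBCC
[5] CACACBAA
[6] ACACACBCC
[7] CACACACBAA
[8] ACACACACBCC

4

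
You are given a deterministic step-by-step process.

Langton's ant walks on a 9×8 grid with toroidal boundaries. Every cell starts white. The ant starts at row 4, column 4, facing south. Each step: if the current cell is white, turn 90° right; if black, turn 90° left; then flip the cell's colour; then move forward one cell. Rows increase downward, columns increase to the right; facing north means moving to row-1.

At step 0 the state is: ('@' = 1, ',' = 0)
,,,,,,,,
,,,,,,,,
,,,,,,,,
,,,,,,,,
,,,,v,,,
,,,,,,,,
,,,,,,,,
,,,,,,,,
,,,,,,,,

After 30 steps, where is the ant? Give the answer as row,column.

3,5

0) ,,,,,,,,
,,,,,,,,
,,,,,,,,
,,,,,,,,
,,,,v,,,
,,,,,,,,
,,,,,,,,
,,,,,,,,
,,,,,,,,
1) ,,,,,,,,
,,,,,,,,
,,,,,,,,
,,,,,,,,
,,,<@,,,
,,,,,,,,
,,,,,,,,
,,,,,,,,
,,,,,,,,
2) ,,,,,,,,
,,,,,,,,
,,,,,,,,
,,,^,,,,
,,,@@,,,
,,,,,,,,
,,,,,,,,
,,,,,,,,
,,,,,,,,
3) ,,,,,,,,
,,,,,,,,
,,,,,,,,
,,,@>,,,
,,,@@,,,
,,,,,,,,
,,,,,,,,
,,,,,,,,
,,,,,,,,
4) ,,,,,,,,
,,,,,,,,
,,,,,,,,
,,,@@,,,
,,,@v,,,
,,,,,,,,
,,,,,,,,
,,,,,,,,
,,,,,,,,
5) ,,,,,,,,
,,,,,,,,
,,,,,,,,
,,,@@,,,
,,,@,>,,
,,,,,,,,
,,,,,,,,
,,,,,,,,
,,,,,,,,
6) ,,,,,,,,
,,,,,,,,
,,,,,,,,
,,,@@,,,
,,,@,@,,
,,,,,v,,
,,,,,,,,
,,,,,,,,
,,,,,,,,
7) ,,,,,,,,
,,,,,,,,
,,,,,,,,
,,,@@,,,
,,,@,@,,
,,,,<@,,
,,,,,,,,
,,,,,,,,
,,,,,,,,
8) ,,,,,,,,
,,,,,,,,
,,,,,,,,
,,,@@,,,
,,,@^@,,
,,,,@@,,
,,,,,,,,
,,,,,,,,
,,,,,,,,
9) ,,,,,,,,
,,,,,,,,
,,,,,,,,
,,,@@,,,
,,,@@>,,
,,,,@@,,
,,,,,,,,
,,,,,,,,
,,,,,,,,
10) ,,,,,,,,
,,,,,,,,
,,,,,,,,
,,,@@^,,
,,,@@,,,
,,,,@@,,
,,,,,,,,
,,,,,,,,
,,,,,,,,
11) ,,,,,,,,
,,,,,,,,
,,,,,,,,
,,,@@@>,
,,,@@,,,
,,,,@@,,
,,,,,,,,
,,,,,,,,
,,,,,,,,
12) ,,,,,,,,
,,,,,,,,
,,,,,,,,
,,,@@@@,
,,,@@,v,
,,,,@@,,
,,,,,,,,
,,,,,,,,
,,,,,,,,
13) ,,,,,,,,
,,,,,,,,
,,,,,,,,
,,,@@@@,
,,,@@<@,
,,,,@@,,
,,,,,,,,
,,,,,,,,
,,,,,,,,
14) ,,,,,,,,
,,,,,,,,
,,,,,,,,
,,,@@^@,
,,,@@@@,
,,,,@@,,
,,,,,,,,
,,,,,,,,
,,,,,,,,
15) ,,,,,,,,
,,,,,,,,
,,,,,,,,
,,,@<,@,
,,,@@@@,
,,,,@@,,
,,,,,,,,
,,,,,,,,
,,,,,,,,
16) ,,,,,,,,
,,,,,,,,
,,,,,,,,
,,,@,,@,
,,,@v@@,
,,,,@@,,
,,,,,,,,
,,,,,,,,
,,,,,,,,
17) ,,,,,,,,
,,,,,,,,
,,,,,,,,
,,,@,,@,
,,,@,>@,
,,,,@@,,
,,,,,,,,
,,,,,,,,
,,,,,,,,
18) ,,,,,,,,
,,,,,,,,
,,,,,,,,
,,,@,^@,
,,,@,,@,
,,,,@@,,
,,,,,,,,
,,,,,,,,
,,,,,,,,
19) ,,,,,,,,
,,,,,,,,
,,,,,,,,
,,,@,@>,
,,,@,,@,
,,,,@@,,
,,,,,,,,
,,,,,,,,
,,,,,,,,
20) ,,,,,,,,
,,,,,,,,
,,,,,,^,
,,,@,@,,
,,,@,,@,
,,,,@@,,
,,,,,,,,
,,,,,,,,
,,,,,,,,
21) ,,,,,,,,
,,,,,,,,
,,,,,,@>
,,,@,@,,
,,,@,,@,
,,,,@@,,
,,,,,,,,
,,,,,,,,
,,,,,,,,
22) ,,,,,,,,
,,,,,,,,
,,,,,,@@
,,,@,@,v
,,,@,,@,
,,,,@@,,
,,,,,,,,
,,,,,,,,
,,,,,,,,
23) ,,,,,,,,
,,,,,,,,
,,,,,,@@
,,,@,@<@
,,,@,,@,
,,,,@@,,
,,,,,,,,
,,,,,,,,
,,,,,,,,
24) ,,,,,,,,
,,,,,,,,
,,,,,,^@
,,,@,@@@
,,,@,,@,
,,,,@@,,
,,,,,,,,
,,,,,,,,
,,,,,,,,
25) ,,,,,,,,
,,,,,,,,
,,,,,<,@
,,,@,@@@
,,,@,,@,
,,,,@@,,
,,,,,,,,
,,,,,,,,
,,,,,,,,
26) ,,,,,,,,
,,,,,^,,
,,,,,@,@
,,,@,@@@
,,,@,,@,
,,,,@@,,
,,,,,,,,
,,,,,,,,
,,,,,,,,
27) ,,,,,,,,
,,,,,@>,
,,,,,@,@
,,,@,@@@
,,,@,,@,
,,,,@@,,
,,,,,,,,
,,,,,,,,
,,,,,,,,
28) ,,,,,,,,
,,,,,@@,
,,,,,@v@
,,,@,@@@
,,,@,,@,
,,,,@@,,
,,,,,,,,
,,,,,,,,
,,,,,,,,
29) ,,,,,,,,
,,,,,@@,
,,,,,<@@
,,,@,@@@
,,,@,,@,
,,,,@@,,
,,,,,,,,
,,,,,,,,
,,,,,,,,
30) ,,,,,,,,
,,,,,@@,
,,,,,,@@
,,,@,v@@
,,,@,,@,
,,,,@@,,
,,,,,,,,
,,,,,,,,
,,,,,,,,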